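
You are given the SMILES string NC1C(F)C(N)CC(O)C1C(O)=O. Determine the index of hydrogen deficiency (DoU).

Degree of unsaturation = (number of rings) + (number of π bonds).
Ring closures in the SMILES: 1.
π bonds: 1 double bond (each 1 DoU) → 1 DoU from unsaturation.
Total DoU = 1 + 1 = 2.

2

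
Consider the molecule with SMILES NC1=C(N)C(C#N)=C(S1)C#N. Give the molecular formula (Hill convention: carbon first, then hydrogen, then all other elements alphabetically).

Walk through each heavy atom and fill implicit hydrogens from standard valence (C 4, N 3, O 2, S 2, halogen 1):
  atom 1: N, bond orders sum to 1 (valence 3) → 2 H
  atom 2: C, bond orders sum to 4 (valence 4) → 0 H
  atom 3: C, bond orders sum to 4 (valence 4) → 0 H
  atom 4: N, bond orders sum to 1 (valence 3) → 2 H
  atom 5: C, bond orders sum to 4 (valence 4) → 0 H
  atom 6: C, bond orders sum to 4 (valence 4) → 0 H
  atom 7: N, bond orders sum to 3 (valence 3) → 0 H
  atom 8: C, bond orders sum to 4 (valence 4) → 0 H
  atom 9: S, bond orders sum to 2 (valence 2) → 0 H
  atom 10: C, bond orders sum to 4 (valence 4) → 0 H
  atom 11: N, bond orders sum to 3 (valence 3) → 0 H
Totals → C:6, H:4, N:4, S:1.
In Hill order: C6H4N4S.

C6H4N4S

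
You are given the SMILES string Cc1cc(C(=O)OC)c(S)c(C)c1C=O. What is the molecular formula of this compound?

C11H12O3S

Walk through each heavy atom and fill implicit hydrogens from standard valence (C 4, N 3, O 2, S 2, halogen 1); for lowercase aromatic atoms, an aromatic c carries 1 H when it has two neighbours and 0 H with three, and aromatic n carries 0 H:
  atom 1: C, bond orders sum to 1 (valence 4) → 3 H
  atom 2: aromatic c, 3 neighbours → 0 H
  atom 3: aromatic c, 2 neighbours → 1 H
  atom 4: aromatic c, 3 neighbours → 0 H
  atom 5: C, bond orders sum to 4 (valence 4) → 0 H
  atom 6: O, bond orders sum to 2 (valence 2) → 0 H
  atom 7: O, bond orders sum to 2 (valence 2) → 0 H
  atom 8: C, bond orders sum to 1 (valence 4) → 3 H
  atom 9: aromatic c, 3 neighbours → 0 H
  atom 10: S, bond orders sum to 1 (valence 2) → 1 H
  atom 11: aromatic c, 3 neighbours → 0 H
  atom 12: C, bond orders sum to 1 (valence 4) → 3 H
  atom 13: aromatic c, 3 neighbours → 0 H
  atom 14: C, bond orders sum to 3 (valence 4) → 1 H
  atom 15: O, bond orders sum to 2 (valence 2) → 0 H
Totals → C:11, H:12, O:3, S:1.
In Hill order: C11H12O3S.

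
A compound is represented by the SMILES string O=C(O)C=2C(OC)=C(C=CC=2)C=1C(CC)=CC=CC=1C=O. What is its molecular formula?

Walk through each heavy atom and fill implicit hydrogens from standard valence (C 4, N 3, O 2, S 2, halogen 1):
  atom 1: O, bond orders sum to 2 (valence 2) → 0 H
  atom 2: C, bond orders sum to 4 (valence 4) → 0 H
  atom 3: O, bond orders sum to 1 (valence 2) → 1 H
  atom 4: C, bond orders sum to 4 (valence 4) → 0 H
  atom 5: C, bond orders sum to 4 (valence 4) → 0 H
  atom 6: O, bond orders sum to 2 (valence 2) → 0 H
  atom 7: C, bond orders sum to 1 (valence 4) → 3 H
  atom 8: C, bond orders sum to 4 (valence 4) → 0 H
  atom 9: C, bond orders sum to 3 (valence 4) → 1 H
  atom 10: C, bond orders sum to 3 (valence 4) → 1 H
  atom 11: C, bond orders sum to 3 (valence 4) → 1 H
  atom 12: C, bond orders sum to 4 (valence 4) → 0 H
  atom 13: C, bond orders sum to 4 (valence 4) → 0 H
  atom 14: C, bond orders sum to 2 (valence 4) → 2 H
  atom 15: C, bond orders sum to 1 (valence 4) → 3 H
  atom 16: C, bond orders sum to 3 (valence 4) → 1 H
  atom 17: C, bond orders sum to 3 (valence 4) → 1 H
  atom 18: C, bond orders sum to 3 (valence 4) → 1 H
  atom 19: C, bond orders sum to 4 (valence 4) → 0 H
  atom 20: C, bond orders sum to 3 (valence 4) → 1 H
  atom 21: O, bond orders sum to 2 (valence 2) → 0 H
Totals → C:17, H:16, O:4.
In Hill order: C17H16O4.

C17H16O4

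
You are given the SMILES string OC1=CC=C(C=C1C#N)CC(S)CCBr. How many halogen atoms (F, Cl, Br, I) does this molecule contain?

1

Halogen atoms appear at heavy-atom position 15 (1×Br).
Other groups present: 1 hydroxyl, 1 nitrile, 1 thiol.
Halogen count: 1.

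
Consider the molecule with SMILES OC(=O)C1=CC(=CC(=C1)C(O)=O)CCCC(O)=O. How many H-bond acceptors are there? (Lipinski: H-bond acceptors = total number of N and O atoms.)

6

N atoms: 0; O atoms: 6.
Lipinski HBA = 0 + 6 = 6.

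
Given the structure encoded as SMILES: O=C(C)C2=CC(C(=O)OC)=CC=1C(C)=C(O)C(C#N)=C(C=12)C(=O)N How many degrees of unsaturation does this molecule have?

Molecular formula: C17H14N2O5.
DoU = (2C + 2 + N − H − X) / 2, where X is the halogen count and O/S are ignored.
    = (2·17 + 2 + 2 − 14 − 0) / 2 = 24 / 2 = 12.

12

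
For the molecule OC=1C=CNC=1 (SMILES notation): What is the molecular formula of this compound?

C4H5NO

Walk through each heavy atom and fill implicit hydrogens from standard valence (C 4, N 3, O 2, S 2, halogen 1):
  atom 1: O, bond orders sum to 1 (valence 2) → 1 H
  atom 2: C, bond orders sum to 4 (valence 4) → 0 H
  atom 3: C, bond orders sum to 3 (valence 4) → 1 H
  atom 4: C, bond orders sum to 3 (valence 4) → 1 H
  atom 5: N, bond orders sum to 2 (valence 3) → 1 H
  atom 6: C, bond orders sum to 3 (valence 4) → 1 H
Totals → C:4, H:5, N:1, O:1.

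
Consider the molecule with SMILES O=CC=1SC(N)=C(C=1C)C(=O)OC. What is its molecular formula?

Walk through each heavy atom and fill implicit hydrogens from standard valence (C 4, N 3, O 2, S 2, halogen 1):
  atom 1: O, bond orders sum to 2 (valence 2) → 0 H
  atom 2: C, bond orders sum to 3 (valence 4) → 1 H
  atom 3: C, bond orders sum to 4 (valence 4) → 0 H
  atom 4: S, bond orders sum to 2 (valence 2) → 0 H
  atom 5: C, bond orders sum to 4 (valence 4) → 0 H
  atom 6: N, bond orders sum to 1 (valence 3) → 2 H
  atom 7: C, bond orders sum to 4 (valence 4) → 0 H
  atom 8: C, bond orders sum to 4 (valence 4) → 0 H
  atom 9: C, bond orders sum to 1 (valence 4) → 3 H
  atom 10: C, bond orders sum to 4 (valence 4) → 0 H
  atom 11: O, bond orders sum to 2 (valence 2) → 0 H
  atom 12: O, bond orders sum to 2 (valence 2) → 0 H
  atom 13: C, bond orders sum to 1 (valence 4) → 3 H
Totals → C:8, H:9, N:1, O:3, S:1.

C8H9NO3S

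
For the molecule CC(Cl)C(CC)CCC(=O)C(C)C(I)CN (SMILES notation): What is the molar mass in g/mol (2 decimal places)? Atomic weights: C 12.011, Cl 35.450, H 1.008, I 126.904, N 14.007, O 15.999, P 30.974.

359.68 g/mol

First, the molecular formula is C12H23ClINO (counting implicit H from valence).
  C: 12 × 12.011 = 144.132
  Cl: 1 × 35.450 = 35.450
  H: 23 × 1.008 = 23.184
  I: 1 × 126.904 = 126.904
  N: 1 × 14.007 = 14.007
  O: 1 × 15.999 = 15.999
Sum: 12×12.011 + 1×35.450 + 23×1.008 + 1×126.904 + 1×14.007 + 1×15.999 = 359.676 → 359.68 g/mol.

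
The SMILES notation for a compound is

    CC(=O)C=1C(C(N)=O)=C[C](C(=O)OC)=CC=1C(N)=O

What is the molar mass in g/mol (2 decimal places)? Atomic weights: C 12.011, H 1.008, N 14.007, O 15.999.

264.24 g/mol

First, the molecular formula is C12H12N2O5 (counting implicit H from valence).
  C: 12 × 12.011 = 144.132
  H: 12 × 1.008 = 12.096
  N: 2 × 14.007 = 28.014
  O: 5 × 15.999 = 79.995
Sum: 12×12.011 + 12×1.008 + 2×14.007 + 5×15.999 = 264.237 → 264.24 g/mol.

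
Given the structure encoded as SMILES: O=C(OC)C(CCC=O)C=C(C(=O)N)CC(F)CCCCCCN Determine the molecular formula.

C17H29FN2O4

Walk through each heavy atom and fill implicit hydrogens from standard valence (C 4, N 3, O 2, S 2, halogen 1):
  atom 1: O, bond orders sum to 2 (valence 2) → 0 H
  atom 2: C, bond orders sum to 4 (valence 4) → 0 H
  atom 3: O, bond orders sum to 2 (valence 2) → 0 H
  atom 4: C, bond orders sum to 1 (valence 4) → 3 H
  atom 5: C, bond orders sum to 3 (valence 4) → 1 H
  atom 6: C, bond orders sum to 2 (valence 4) → 2 H
  atom 7: C, bond orders sum to 2 (valence 4) → 2 H
  atom 8: C, bond orders sum to 3 (valence 4) → 1 H
  atom 9: O, bond orders sum to 2 (valence 2) → 0 H
  atom 10: C, bond orders sum to 3 (valence 4) → 1 H
  atom 11: C, bond orders sum to 4 (valence 4) → 0 H
  atom 12: C, bond orders sum to 4 (valence 4) → 0 H
  atom 13: O, bond orders sum to 2 (valence 2) → 0 H
  atom 14: N, bond orders sum to 1 (valence 3) → 2 H
  atom 15: C, bond orders sum to 2 (valence 4) → 2 H
  atom 16: C, bond orders sum to 3 (valence 4) → 1 H
  atom 17: F (halogen, monovalent) → 0 H
  atom 18: C, bond orders sum to 2 (valence 4) → 2 H
  atom 19: C, bond orders sum to 2 (valence 4) → 2 H
  atom 20: C, bond orders sum to 2 (valence 4) → 2 H
  atom 21: C, bond orders sum to 2 (valence 4) → 2 H
  atom 22: C, bond orders sum to 2 (valence 4) → 2 H
  atom 23: C, bond orders sum to 2 (valence 4) → 2 H
  atom 24: N, bond orders sum to 1 (valence 3) → 2 H
Totals → C:17, H:29, F:1, N:2, O:4.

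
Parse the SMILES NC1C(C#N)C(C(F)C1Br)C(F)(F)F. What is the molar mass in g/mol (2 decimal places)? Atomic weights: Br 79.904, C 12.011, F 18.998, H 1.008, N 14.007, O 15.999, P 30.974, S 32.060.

275.04 g/mol

First, the molecular formula is C7H7BrF4N2 (counting implicit H from valence).
  Br: 1 × 79.904 = 79.904
  C: 7 × 12.011 = 84.077
  F: 4 × 18.998 = 75.992
  H: 7 × 1.008 = 7.056
  N: 2 × 14.007 = 28.014
Sum: 1×79.904 + 7×12.011 + 4×18.998 + 7×1.008 + 2×14.007 = 275.043 → 275.04 g/mol.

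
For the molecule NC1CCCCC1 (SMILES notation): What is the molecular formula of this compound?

C6H13N

Walk through each heavy atom and fill implicit hydrogens from standard valence (C 4, N 3, O 2, S 2, halogen 1):
  atom 1: N, bond orders sum to 1 (valence 3) → 2 H
  atom 2: C, bond orders sum to 3 (valence 4) → 1 H
  atom 3: C, bond orders sum to 2 (valence 4) → 2 H
  atom 4: C, bond orders sum to 2 (valence 4) → 2 H
  atom 5: C, bond orders sum to 2 (valence 4) → 2 H
  atom 6: C, bond orders sum to 2 (valence 4) → 2 H
  atom 7: C, bond orders sum to 2 (valence 4) → 2 H
Totals → C:6, H:13, N:1.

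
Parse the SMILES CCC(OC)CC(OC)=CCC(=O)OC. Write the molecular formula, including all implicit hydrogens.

C11H20O4

Walk through each heavy atom and fill implicit hydrogens from standard valence (C 4, N 3, O 2, S 2, halogen 1):
  atom 1: C, bond orders sum to 1 (valence 4) → 3 H
  atom 2: C, bond orders sum to 2 (valence 4) → 2 H
  atom 3: C, bond orders sum to 3 (valence 4) → 1 H
  atom 4: O, bond orders sum to 2 (valence 2) → 0 H
  atom 5: C, bond orders sum to 1 (valence 4) → 3 H
  atom 6: C, bond orders sum to 2 (valence 4) → 2 H
  atom 7: C, bond orders sum to 4 (valence 4) → 0 H
  atom 8: O, bond orders sum to 2 (valence 2) → 0 H
  atom 9: C, bond orders sum to 1 (valence 4) → 3 H
  atom 10: C, bond orders sum to 3 (valence 4) → 1 H
  atom 11: C, bond orders sum to 2 (valence 4) → 2 H
  atom 12: C, bond orders sum to 4 (valence 4) → 0 H
  atom 13: O, bond orders sum to 2 (valence 2) → 0 H
  atom 14: O, bond orders sum to 2 (valence 2) → 0 H
  atom 15: C, bond orders sum to 1 (valence 4) → 3 H
Totals → C:11, H:20, O:4.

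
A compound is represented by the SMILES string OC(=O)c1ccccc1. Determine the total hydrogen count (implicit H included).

Walk through each heavy atom and fill implicit hydrogens from standard valence (C 4, N 3, O 2, S 2, halogen 1); for lowercase aromatic atoms, an aromatic c carries 1 H when it has two neighbours and 0 H with three, and aromatic n carries 0 H:
  atom 1: O, bond orders sum to 1 (valence 2) → 1 H
  atom 2: C, bond orders sum to 4 (valence 4) → 0 H
  atom 3: O, bond orders sum to 2 (valence 2) → 0 H
  atom 4: aromatic c, 3 neighbours → 0 H
  atom 5: aromatic c, 2 neighbours → 1 H
  atom 6: aromatic c, 2 neighbours → 1 H
  atom 7: aromatic c, 2 neighbours → 1 H
  atom 8: aromatic c, 2 neighbours → 1 H
  atom 9: aromatic c, 2 neighbours → 1 H
Total hydrogens: 6.

6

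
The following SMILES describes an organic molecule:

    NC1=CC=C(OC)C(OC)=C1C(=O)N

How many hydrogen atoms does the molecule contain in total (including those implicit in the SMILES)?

Walk through each heavy atom and fill implicit hydrogens from standard valence (C 4, N 3, O 2, S 2, halogen 1):
  atom 1: N, bond orders sum to 1 (valence 3) → 2 H
  atom 2: C, bond orders sum to 4 (valence 4) → 0 H
  atom 3: C, bond orders sum to 3 (valence 4) → 1 H
  atom 4: C, bond orders sum to 3 (valence 4) → 1 H
  atom 5: C, bond orders sum to 4 (valence 4) → 0 H
  atom 6: O, bond orders sum to 2 (valence 2) → 0 H
  atom 7: C, bond orders sum to 1 (valence 4) → 3 H
  atom 8: C, bond orders sum to 4 (valence 4) → 0 H
  atom 9: O, bond orders sum to 2 (valence 2) → 0 H
  atom 10: C, bond orders sum to 1 (valence 4) → 3 H
  atom 11: C, bond orders sum to 4 (valence 4) → 0 H
  atom 12: C, bond orders sum to 4 (valence 4) → 0 H
  atom 13: O, bond orders sum to 2 (valence 2) → 0 H
  atom 14: N, bond orders sum to 1 (valence 3) → 2 H
Total hydrogens: 12.

12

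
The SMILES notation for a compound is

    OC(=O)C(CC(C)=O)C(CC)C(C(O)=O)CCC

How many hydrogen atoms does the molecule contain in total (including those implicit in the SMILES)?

Walk through each heavy atom and fill implicit hydrogens from standard valence (C 4, N 3, O 2, S 2, halogen 1):
  atom 1: O, bond orders sum to 1 (valence 2) → 1 H
  atom 2: C, bond orders sum to 4 (valence 4) → 0 H
  atom 3: O, bond orders sum to 2 (valence 2) → 0 H
  atom 4: C, bond orders sum to 3 (valence 4) → 1 H
  atom 5: C, bond orders sum to 2 (valence 4) → 2 H
  atom 6: C, bond orders sum to 4 (valence 4) → 0 H
  atom 7: C, bond orders sum to 1 (valence 4) → 3 H
  atom 8: O, bond orders sum to 2 (valence 2) → 0 H
  atom 9: C, bond orders sum to 3 (valence 4) → 1 H
  atom 10: C, bond orders sum to 2 (valence 4) → 2 H
  atom 11: C, bond orders sum to 1 (valence 4) → 3 H
  atom 12: C, bond orders sum to 3 (valence 4) → 1 H
  atom 13: C, bond orders sum to 4 (valence 4) → 0 H
  atom 14: O, bond orders sum to 1 (valence 2) → 1 H
  atom 15: O, bond orders sum to 2 (valence 2) → 0 H
  atom 16: C, bond orders sum to 2 (valence 4) → 2 H
  atom 17: C, bond orders sum to 2 (valence 4) → 2 H
  atom 18: C, bond orders sum to 1 (valence 4) → 3 H
Total hydrogens: 22.

22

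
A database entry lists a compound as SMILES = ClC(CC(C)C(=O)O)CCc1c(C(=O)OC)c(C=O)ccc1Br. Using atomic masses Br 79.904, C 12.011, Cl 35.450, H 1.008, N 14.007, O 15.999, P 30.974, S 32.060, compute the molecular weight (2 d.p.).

405.67 g/mol

First, the molecular formula is C16H18BrClO5 (counting implicit H from valence).
  Br: 1 × 79.904 = 79.904
  C: 16 × 12.011 = 192.176
  Cl: 1 × 35.450 = 35.450
  H: 18 × 1.008 = 18.144
  O: 5 × 15.999 = 79.995
Sum: 1×79.904 + 16×12.011 + 1×35.450 + 18×1.008 + 5×15.999 = 405.669 → 405.67 g/mol.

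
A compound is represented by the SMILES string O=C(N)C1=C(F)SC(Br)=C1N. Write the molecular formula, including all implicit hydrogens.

C5H4BrFN2OS

Walk through each heavy atom and fill implicit hydrogens from standard valence (C 4, N 3, O 2, S 2, halogen 1):
  atom 1: O, bond orders sum to 2 (valence 2) → 0 H
  atom 2: C, bond orders sum to 4 (valence 4) → 0 H
  atom 3: N, bond orders sum to 1 (valence 3) → 2 H
  atom 4: C, bond orders sum to 4 (valence 4) → 0 H
  atom 5: C, bond orders sum to 4 (valence 4) → 0 H
  atom 6: F (halogen, monovalent) → 0 H
  atom 7: S, bond orders sum to 2 (valence 2) → 0 H
  atom 8: C, bond orders sum to 4 (valence 4) → 0 H
  atom 9: Br (halogen, monovalent) → 0 H
  atom 10: C, bond orders sum to 4 (valence 4) → 0 H
  atom 11: N, bond orders sum to 1 (valence 3) → 2 H
Totals → C:5, H:4, Br:1, F:1, N:2, O:1, S:1.
In Hill order: C5H4BrFN2OS.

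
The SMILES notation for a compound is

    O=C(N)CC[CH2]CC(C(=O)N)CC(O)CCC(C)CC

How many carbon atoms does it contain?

15

Count every carbon token in the SMILES (each C, including those in ring-closure positions and inside branches).
Carbon count: 15.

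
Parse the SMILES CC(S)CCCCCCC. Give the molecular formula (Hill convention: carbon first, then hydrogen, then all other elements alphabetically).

C9H20S

Walk through each heavy atom and fill implicit hydrogens from standard valence (C 4, N 3, O 2, S 2, halogen 1):
  atom 1: C, bond orders sum to 1 (valence 4) → 3 H
  atom 2: C, bond orders sum to 3 (valence 4) → 1 H
  atom 3: S, bond orders sum to 1 (valence 2) → 1 H
  atom 4: C, bond orders sum to 2 (valence 4) → 2 H
  atom 5: C, bond orders sum to 2 (valence 4) → 2 H
  atom 6: C, bond orders sum to 2 (valence 4) → 2 H
  atom 7: C, bond orders sum to 2 (valence 4) → 2 H
  atom 8: C, bond orders sum to 2 (valence 4) → 2 H
  atom 9: C, bond orders sum to 2 (valence 4) → 2 H
  atom 10: C, bond orders sum to 1 (valence 4) → 3 H
Totals → C:9, H:20, S:1.
In Hill order: C9H20S.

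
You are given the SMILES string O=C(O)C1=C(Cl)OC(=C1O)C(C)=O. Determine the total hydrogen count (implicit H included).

5

Walk through each heavy atom and fill implicit hydrogens from standard valence (C 4, N 3, O 2, S 2, halogen 1):
  atom 1: O, bond orders sum to 2 (valence 2) → 0 H
  atom 2: C, bond orders sum to 4 (valence 4) → 0 H
  atom 3: O, bond orders sum to 1 (valence 2) → 1 H
  atom 4: C, bond orders sum to 4 (valence 4) → 0 H
  atom 5: C, bond orders sum to 4 (valence 4) → 0 H
  atom 6: Cl (halogen, monovalent) → 0 H
  atom 7: O, bond orders sum to 2 (valence 2) → 0 H
  atom 8: C, bond orders sum to 4 (valence 4) → 0 H
  atom 9: C, bond orders sum to 4 (valence 4) → 0 H
  atom 10: O, bond orders sum to 1 (valence 2) → 1 H
  atom 11: C, bond orders sum to 4 (valence 4) → 0 H
  atom 12: C, bond orders sum to 1 (valence 4) → 3 H
  atom 13: O, bond orders sum to 2 (valence 2) → 0 H
Total hydrogens: 5.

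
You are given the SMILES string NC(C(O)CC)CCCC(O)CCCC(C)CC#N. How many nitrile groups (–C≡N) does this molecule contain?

1

The nitrile motif appears at heavy-atom position 18 in the SMILES.
Other groups present: 2 hydroxyl, 1 primary amine.
Nitrile count: 1.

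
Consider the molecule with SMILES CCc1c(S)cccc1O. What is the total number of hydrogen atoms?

Walk through each heavy atom and fill implicit hydrogens from standard valence (C 4, N 3, O 2, S 2, halogen 1); for lowercase aromatic atoms, an aromatic c carries 1 H when it has two neighbours and 0 H with three, and aromatic n carries 0 H:
  atom 1: C, bond orders sum to 1 (valence 4) → 3 H
  atom 2: C, bond orders sum to 2 (valence 4) → 2 H
  atom 3: aromatic c, 3 neighbours → 0 H
  atom 4: aromatic c, 3 neighbours → 0 H
  atom 5: S, bond orders sum to 1 (valence 2) → 1 H
  atom 6: aromatic c, 2 neighbours → 1 H
  atom 7: aromatic c, 2 neighbours → 1 H
  atom 8: aromatic c, 2 neighbours → 1 H
  atom 9: aromatic c, 3 neighbours → 0 H
  atom 10: O, bond orders sum to 1 (valence 2) → 1 H
Total hydrogens: 10.

10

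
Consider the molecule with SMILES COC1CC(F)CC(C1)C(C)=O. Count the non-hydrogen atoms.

Every atom symbol written in the SMILES (organic subset) is one heavy atom; implicit H are not written.
Heavy atoms by element → C:9, F:1, O:2.
Total: 12.

12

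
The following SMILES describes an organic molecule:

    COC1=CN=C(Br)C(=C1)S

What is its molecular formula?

C6H6BrNOS

Walk through each heavy atom and fill implicit hydrogens from standard valence (C 4, N 3, O 2, S 2, halogen 1):
  atom 1: C, bond orders sum to 1 (valence 4) → 3 H
  atom 2: O, bond orders sum to 2 (valence 2) → 0 H
  atom 3: C, bond orders sum to 4 (valence 4) → 0 H
  atom 4: C, bond orders sum to 3 (valence 4) → 1 H
  atom 5: N, bond orders sum to 3 (valence 3) → 0 H
  atom 6: C, bond orders sum to 4 (valence 4) → 0 H
  atom 7: Br (halogen, monovalent) → 0 H
  atom 8: C, bond orders sum to 4 (valence 4) → 0 H
  atom 9: C, bond orders sum to 3 (valence 4) → 1 H
  atom 10: S, bond orders sum to 1 (valence 2) → 1 H
Totals → C:6, H:6, Br:1, N:1, O:1, S:1.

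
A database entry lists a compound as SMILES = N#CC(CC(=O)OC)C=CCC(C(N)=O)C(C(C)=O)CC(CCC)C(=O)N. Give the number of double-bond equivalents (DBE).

7

Degree of unsaturation = (number of rings) + (number of π bonds).
Ring closures in the SMILES: 0.
π bonds: 5 double bonds (each 1 DoU), 1 triple bond (each 2 DoU) → 7 DoU from unsaturation.
Total DoU = 0 + 7 = 7.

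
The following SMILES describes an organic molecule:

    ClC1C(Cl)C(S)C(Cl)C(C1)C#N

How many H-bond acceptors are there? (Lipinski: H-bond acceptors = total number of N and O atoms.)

N atoms: 1; O atoms: 0.
Lipinski HBA = 1 + 0 = 1.

1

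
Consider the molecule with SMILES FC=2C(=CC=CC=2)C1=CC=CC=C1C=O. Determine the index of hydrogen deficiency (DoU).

Degree of unsaturation = (number of rings) + (number of π bonds).
Ring closures in the SMILES: 2.
π bonds: 7 double bonds (each 1 DoU) → 7 DoU from unsaturation.
Total DoU = 2 + 7 = 9.

9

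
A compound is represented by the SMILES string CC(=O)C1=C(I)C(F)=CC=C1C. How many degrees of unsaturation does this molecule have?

Degree of unsaturation = (number of rings) + (number of π bonds).
Ring closures in the SMILES: 1.
π bonds: 4 double bonds (each 1 DoU) → 4 DoU from unsaturation.
Total DoU = 1 + 4 = 5.

5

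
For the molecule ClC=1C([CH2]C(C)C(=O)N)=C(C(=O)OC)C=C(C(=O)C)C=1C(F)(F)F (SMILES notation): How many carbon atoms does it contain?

Count every carbon token in the SMILES (each C, including those in ring-closure positions and inside branches).
Carbon count: 15.

15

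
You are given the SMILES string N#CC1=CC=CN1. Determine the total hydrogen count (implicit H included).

4

Walk through each heavy atom and fill implicit hydrogens from standard valence (C 4, N 3, O 2, S 2, halogen 1):
  atom 1: N, bond orders sum to 3 (valence 3) → 0 H
  atom 2: C, bond orders sum to 4 (valence 4) → 0 H
  atom 3: C, bond orders sum to 4 (valence 4) → 0 H
  atom 4: C, bond orders sum to 3 (valence 4) → 1 H
  atom 5: C, bond orders sum to 3 (valence 4) → 1 H
  atom 6: C, bond orders sum to 3 (valence 4) → 1 H
  atom 7: N, bond orders sum to 2 (valence 3) → 1 H
Total hydrogens: 4.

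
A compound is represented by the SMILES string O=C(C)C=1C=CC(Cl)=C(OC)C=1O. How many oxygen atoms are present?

3

Scan the SMILES for O atoms (remember two-letter symbols like Cl and Br are single atoms).
Oxygen count: 3.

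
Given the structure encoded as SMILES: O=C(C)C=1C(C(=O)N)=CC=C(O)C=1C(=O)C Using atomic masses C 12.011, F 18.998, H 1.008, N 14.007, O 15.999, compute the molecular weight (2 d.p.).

First, the molecular formula is C11H11NO4 (counting implicit H from valence).
  C: 11 × 12.011 = 132.121
  H: 11 × 1.008 = 11.088
  N: 1 × 14.007 = 14.007
  O: 4 × 15.999 = 63.996
Sum: 11×12.011 + 11×1.008 + 1×14.007 + 4×15.999 = 221.212 → 221.21 g/mol.

221.21 g/mol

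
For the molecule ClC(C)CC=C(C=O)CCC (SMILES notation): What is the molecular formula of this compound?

Walk through each heavy atom and fill implicit hydrogens from standard valence (C 4, N 3, O 2, S 2, halogen 1):
  atom 1: Cl (halogen, monovalent) → 0 H
  atom 2: C, bond orders sum to 3 (valence 4) → 1 H
  atom 3: C, bond orders sum to 1 (valence 4) → 3 H
  atom 4: C, bond orders sum to 2 (valence 4) → 2 H
  atom 5: C, bond orders sum to 3 (valence 4) → 1 H
  atom 6: C, bond orders sum to 4 (valence 4) → 0 H
  atom 7: C, bond orders sum to 3 (valence 4) → 1 H
  atom 8: O, bond orders sum to 2 (valence 2) → 0 H
  atom 9: C, bond orders sum to 2 (valence 4) → 2 H
  atom 10: C, bond orders sum to 2 (valence 4) → 2 H
  atom 11: C, bond orders sum to 1 (valence 4) → 3 H
Totals → C:9, H:15, Cl:1, O:1.

C9H15ClO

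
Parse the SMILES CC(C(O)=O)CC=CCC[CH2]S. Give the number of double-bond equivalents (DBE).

2

Molecular formula: C9H16O2S.
DoU = (2C + 2 + N − H − X) / 2, where X is the halogen count and O/S are ignored.
    = (2·9 + 2 + 0 − 16 − 0) / 2 = 4 / 2 = 2.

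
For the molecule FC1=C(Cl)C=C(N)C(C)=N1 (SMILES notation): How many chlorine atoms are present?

1

Scan the SMILES for Cl atoms (remember two-letter symbols like Cl and Br are single atoms).
Chlorine count: 1.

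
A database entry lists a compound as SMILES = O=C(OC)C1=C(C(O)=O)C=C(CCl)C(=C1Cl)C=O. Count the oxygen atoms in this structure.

Scan the SMILES for O atoms (remember two-letter symbols like Cl and Br are single atoms).
Oxygen count: 5.

5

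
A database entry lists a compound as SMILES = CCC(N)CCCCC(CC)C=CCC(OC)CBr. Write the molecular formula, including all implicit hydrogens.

Walk through each heavy atom and fill implicit hydrogens from standard valence (C 4, N 3, O 2, S 2, halogen 1):
  atom 1: C, bond orders sum to 1 (valence 4) → 3 H
  atom 2: C, bond orders sum to 2 (valence 4) → 2 H
  atom 3: C, bond orders sum to 3 (valence 4) → 1 H
  atom 4: N, bond orders sum to 1 (valence 3) → 2 H
  atom 5: C, bond orders sum to 2 (valence 4) → 2 H
  atom 6: C, bond orders sum to 2 (valence 4) → 2 H
  atom 7: C, bond orders sum to 2 (valence 4) → 2 H
  atom 8: C, bond orders sum to 2 (valence 4) → 2 H
  atom 9: C, bond orders sum to 3 (valence 4) → 1 H
  atom 10: C, bond orders sum to 2 (valence 4) → 2 H
  atom 11: C, bond orders sum to 1 (valence 4) → 3 H
  atom 12: C, bond orders sum to 3 (valence 4) → 1 H
  atom 13: C, bond orders sum to 3 (valence 4) → 1 H
  atom 14: C, bond orders sum to 2 (valence 4) → 2 H
  atom 15: C, bond orders sum to 3 (valence 4) → 1 H
  atom 16: O, bond orders sum to 2 (valence 2) → 0 H
  atom 17: C, bond orders sum to 1 (valence 4) → 3 H
  atom 18: C, bond orders sum to 2 (valence 4) → 2 H
  atom 19: Br (halogen, monovalent) → 0 H
Totals → C:16, H:32, Br:1, N:1, O:1.
In Hill order: C16H32BrNO.

C16H32BrNO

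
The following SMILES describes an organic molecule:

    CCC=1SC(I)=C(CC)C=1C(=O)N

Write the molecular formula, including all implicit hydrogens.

C9H12INOS

Walk through each heavy atom and fill implicit hydrogens from standard valence (C 4, N 3, O 2, S 2, halogen 1):
  atom 1: C, bond orders sum to 1 (valence 4) → 3 H
  atom 2: C, bond orders sum to 2 (valence 4) → 2 H
  atom 3: C, bond orders sum to 4 (valence 4) → 0 H
  atom 4: S, bond orders sum to 2 (valence 2) → 0 H
  atom 5: C, bond orders sum to 4 (valence 4) → 0 H
  atom 6: I (halogen, monovalent) → 0 H
  atom 7: C, bond orders sum to 4 (valence 4) → 0 H
  atom 8: C, bond orders sum to 2 (valence 4) → 2 H
  atom 9: C, bond orders sum to 1 (valence 4) → 3 H
  atom 10: C, bond orders sum to 4 (valence 4) → 0 H
  atom 11: C, bond orders sum to 4 (valence 4) → 0 H
  atom 12: O, bond orders sum to 2 (valence 2) → 0 H
  atom 13: N, bond orders sum to 1 (valence 3) → 2 H
Totals → C:9, H:12, I:1, N:1, O:1, S:1.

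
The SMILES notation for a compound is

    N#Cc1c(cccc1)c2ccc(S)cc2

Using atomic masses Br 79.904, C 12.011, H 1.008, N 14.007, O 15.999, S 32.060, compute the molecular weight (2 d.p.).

First, the molecular formula is C13H9NS (counting implicit H from valence).
  C: 13 × 12.011 = 156.143
  H: 9 × 1.008 = 9.072
  N: 1 × 14.007 = 14.007
  S: 1 × 32.060 = 32.060
Sum: 13×12.011 + 9×1.008 + 1×14.007 + 1×32.060 = 211.282 → 211.28 g/mol.

211.28 g/mol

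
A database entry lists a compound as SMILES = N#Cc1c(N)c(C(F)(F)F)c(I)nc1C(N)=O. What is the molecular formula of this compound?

Walk through each heavy atom and fill implicit hydrogens from standard valence (C 4, N 3, O 2, S 2, halogen 1); for lowercase aromatic atoms, an aromatic c carries 1 H when it has two neighbours and 0 H with three, and aromatic n carries 0 H:
  atom 1: N, bond orders sum to 3 (valence 3) → 0 H
  atom 2: C, bond orders sum to 4 (valence 4) → 0 H
  atom 3: aromatic c, 3 neighbours → 0 H
  atom 4: aromatic c, 3 neighbours → 0 H
  atom 5: N, bond orders sum to 1 (valence 3) → 2 H
  atom 6: aromatic c, 3 neighbours → 0 H
  atom 7: C, bond orders sum to 4 (valence 4) → 0 H
  atom 8: F (halogen, monovalent) → 0 H
  atom 9: F (halogen, monovalent) → 0 H
  atom 10: F (halogen, monovalent) → 0 H
  atom 11: aromatic c, 3 neighbours → 0 H
  atom 12: I (halogen, monovalent) → 0 H
  atom 13: aromatic n, 2 neighbours → 0 H
  atom 14: aromatic c, 3 neighbours → 0 H
  atom 15: C, bond orders sum to 4 (valence 4) → 0 H
  atom 16: N, bond orders sum to 1 (valence 3) → 2 H
  atom 17: O, bond orders sum to 2 (valence 2) → 0 H
Totals → C:8, H:4, F:3, I:1, N:4, O:1.
In Hill order: C8H4F3IN4O.

C8H4F3IN4O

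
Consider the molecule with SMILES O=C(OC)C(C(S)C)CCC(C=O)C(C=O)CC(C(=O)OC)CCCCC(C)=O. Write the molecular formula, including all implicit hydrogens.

C21H34O7S

Walk through each heavy atom and fill implicit hydrogens from standard valence (C 4, N 3, O 2, S 2, halogen 1):
  atom 1: O, bond orders sum to 2 (valence 2) → 0 H
  atom 2: C, bond orders sum to 4 (valence 4) → 0 H
  atom 3: O, bond orders sum to 2 (valence 2) → 0 H
  atom 4: C, bond orders sum to 1 (valence 4) → 3 H
  atom 5: C, bond orders sum to 3 (valence 4) → 1 H
  atom 6: C, bond orders sum to 3 (valence 4) → 1 H
  atom 7: S, bond orders sum to 1 (valence 2) → 1 H
  atom 8: C, bond orders sum to 1 (valence 4) → 3 H
  atom 9: C, bond orders sum to 2 (valence 4) → 2 H
  atom 10: C, bond orders sum to 2 (valence 4) → 2 H
  atom 11: C, bond orders sum to 3 (valence 4) → 1 H
  atom 12: C, bond orders sum to 3 (valence 4) → 1 H
  atom 13: O, bond orders sum to 2 (valence 2) → 0 H
  atom 14: C, bond orders sum to 3 (valence 4) → 1 H
  atom 15: C, bond orders sum to 3 (valence 4) → 1 H
  atom 16: O, bond orders sum to 2 (valence 2) → 0 H
  atom 17: C, bond orders sum to 2 (valence 4) → 2 H
  atom 18: C, bond orders sum to 3 (valence 4) → 1 H
  atom 19: C, bond orders sum to 4 (valence 4) → 0 H
  atom 20: O, bond orders sum to 2 (valence 2) → 0 H
  atom 21: O, bond orders sum to 2 (valence 2) → 0 H
  atom 22: C, bond orders sum to 1 (valence 4) → 3 H
  atom 23: C, bond orders sum to 2 (valence 4) → 2 H
  atom 24: C, bond orders sum to 2 (valence 4) → 2 H
  atom 25: C, bond orders sum to 2 (valence 4) → 2 H
  atom 26: C, bond orders sum to 2 (valence 4) → 2 H
  atom 27: C, bond orders sum to 4 (valence 4) → 0 H
  atom 28: C, bond orders sum to 1 (valence 4) → 3 H
  atom 29: O, bond orders sum to 2 (valence 2) → 0 H
Totals → C:21, H:34, O:7, S:1.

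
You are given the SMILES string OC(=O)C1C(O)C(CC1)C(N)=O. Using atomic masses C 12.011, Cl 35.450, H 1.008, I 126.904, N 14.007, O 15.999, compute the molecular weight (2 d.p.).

173.17 g/mol

First, the molecular formula is C7H11NO4 (counting implicit H from valence).
  C: 7 × 12.011 = 84.077
  H: 11 × 1.008 = 11.088
  N: 1 × 14.007 = 14.007
  O: 4 × 15.999 = 63.996
Sum: 7×12.011 + 11×1.008 + 1×14.007 + 4×15.999 = 173.168 → 173.17 g/mol.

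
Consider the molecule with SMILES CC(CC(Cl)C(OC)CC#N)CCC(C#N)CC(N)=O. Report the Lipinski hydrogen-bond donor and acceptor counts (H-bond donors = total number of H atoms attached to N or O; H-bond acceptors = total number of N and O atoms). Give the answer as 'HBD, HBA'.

2, 5

Donors: find every N or O and count the H atoms it carries.
  atom 7 (O): bond orders sum to 2 → 0 H
  atom 11 (N): bond orders sum to 3 → 0 H
  atom 16 (N): bond orders sum to 3 → 0 H
  atom 19 (N): bond orders sum to 1 → 2 H
  atom 20 (O): bond orders sum to 2 → 0 H
Lipinski HBD = 2.
Acceptors: N atoms = 3, O atoms = 2 → HBA = 5.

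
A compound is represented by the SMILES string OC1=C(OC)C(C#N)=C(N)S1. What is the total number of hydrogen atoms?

Walk through each heavy atom and fill implicit hydrogens from standard valence (C 4, N 3, O 2, S 2, halogen 1):
  atom 1: O, bond orders sum to 1 (valence 2) → 1 H
  atom 2: C, bond orders sum to 4 (valence 4) → 0 H
  atom 3: C, bond orders sum to 4 (valence 4) → 0 H
  atom 4: O, bond orders sum to 2 (valence 2) → 0 H
  atom 5: C, bond orders sum to 1 (valence 4) → 3 H
  atom 6: C, bond orders sum to 4 (valence 4) → 0 H
  atom 7: C, bond orders sum to 4 (valence 4) → 0 H
  atom 8: N, bond orders sum to 3 (valence 3) → 0 H
  atom 9: C, bond orders sum to 4 (valence 4) → 0 H
  atom 10: N, bond orders sum to 1 (valence 3) → 2 H
  atom 11: S, bond orders sum to 2 (valence 2) → 0 H
Total hydrogens: 6.

6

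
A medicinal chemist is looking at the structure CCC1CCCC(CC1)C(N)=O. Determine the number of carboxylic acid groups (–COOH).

Scan the SMILES for the carboxylic acid motif — none present.
Groups that are present: 1 amide.

0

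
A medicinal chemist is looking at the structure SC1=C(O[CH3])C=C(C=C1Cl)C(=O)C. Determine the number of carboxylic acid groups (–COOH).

Scan the SMILES for the carboxylic acid motif — none present.
Groups that are present: 1 ether, 1 ketone, 1 thiol.

0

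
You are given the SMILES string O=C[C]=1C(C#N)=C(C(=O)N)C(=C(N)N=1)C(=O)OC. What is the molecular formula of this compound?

C10H8N4O4

Walk through each heavy atom and fill implicit hydrogens from standard valence (C 4, N 3, O 2, S 2, halogen 1):
  atom 1: O, bond orders sum to 2 (valence 2) → 0 H
  atom 2: C, bond orders sum to 3 (valence 4) → 1 H
  atom 3: C with explicit H count 0
  atom 4: C, bond orders sum to 4 (valence 4) → 0 H
  atom 5: C, bond orders sum to 4 (valence 4) → 0 H
  atom 6: N, bond orders sum to 3 (valence 3) → 0 H
  atom 7: C, bond orders sum to 4 (valence 4) → 0 H
  atom 8: C, bond orders sum to 4 (valence 4) → 0 H
  atom 9: O, bond orders sum to 2 (valence 2) → 0 H
  atom 10: N, bond orders sum to 1 (valence 3) → 2 H
  atom 11: C, bond orders sum to 4 (valence 4) → 0 H
  atom 12: C, bond orders sum to 4 (valence 4) → 0 H
  atom 13: N, bond orders sum to 1 (valence 3) → 2 H
  atom 14: N, bond orders sum to 3 (valence 3) → 0 H
  atom 15: C, bond orders sum to 4 (valence 4) → 0 H
  atom 16: O, bond orders sum to 2 (valence 2) → 0 H
  atom 17: O, bond orders sum to 2 (valence 2) → 0 H
  atom 18: C, bond orders sum to 1 (valence 4) → 3 H
Totals → C:10, H:8, N:4, O:4.
In Hill order: C10H8N4O4.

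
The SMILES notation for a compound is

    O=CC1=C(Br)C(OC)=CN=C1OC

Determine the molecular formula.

Walk through each heavy atom and fill implicit hydrogens from standard valence (C 4, N 3, O 2, S 2, halogen 1):
  atom 1: O, bond orders sum to 2 (valence 2) → 0 H
  atom 2: C, bond orders sum to 3 (valence 4) → 1 H
  atom 3: C, bond orders sum to 4 (valence 4) → 0 H
  atom 4: C, bond orders sum to 4 (valence 4) → 0 H
  atom 5: Br (halogen, monovalent) → 0 H
  atom 6: C, bond orders sum to 4 (valence 4) → 0 H
  atom 7: O, bond orders sum to 2 (valence 2) → 0 H
  atom 8: C, bond orders sum to 1 (valence 4) → 3 H
  atom 9: C, bond orders sum to 3 (valence 4) → 1 H
  atom 10: N, bond orders sum to 3 (valence 3) → 0 H
  atom 11: C, bond orders sum to 4 (valence 4) → 0 H
  atom 12: O, bond orders sum to 2 (valence 2) → 0 H
  atom 13: C, bond orders sum to 1 (valence 4) → 3 H
Totals → C:8, H:8, Br:1, N:1, O:3.

C8H8BrNO3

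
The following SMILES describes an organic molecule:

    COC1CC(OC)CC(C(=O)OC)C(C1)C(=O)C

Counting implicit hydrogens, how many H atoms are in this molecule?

Walk through each heavy atom and fill implicit hydrogens from standard valence (C 4, N 3, O 2, S 2, halogen 1):
  atom 1: C, bond orders sum to 1 (valence 4) → 3 H
  atom 2: O, bond orders sum to 2 (valence 2) → 0 H
  atom 3: C, bond orders sum to 3 (valence 4) → 1 H
  atom 4: C, bond orders sum to 2 (valence 4) → 2 H
  atom 5: C, bond orders sum to 3 (valence 4) → 1 H
  atom 6: O, bond orders sum to 2 (valence 2) → 0 H
  atom 7: C, bond orders sum to 1 (valence 4) → 3 H
  atom 8: C, bond orders sum to 2 (valence 4) → 2 H
  atom 9: C, bond orders sum to 3 (valence 4) → 1 H
  atom 10: C, bond orders sum to 4 (valence 4) → 0 H
  atom 11: O, bond orders sum to 2 (valence 2) → 0 H
  atom 12: O, bond orders sum to 2 (valence 2) → 0 H
  atom 13: C, bond orders sum to 1 (valence 4) → 3 H
  atom 14: C, bond orders sum to 3 (valence 4) → 1 H
  atom 15: C, bond orders sum to 2 (valence 4) → 2 H
  atom 16: C, bond orders sum to 4 (valence 4) → 0 H
  atom 17: O, bond orders sum to 2 (valence 2) → 0 H
  atom 18: C, bond orders sum to 1 (valence 4) → 3 H
Total hydrogens: 22.

22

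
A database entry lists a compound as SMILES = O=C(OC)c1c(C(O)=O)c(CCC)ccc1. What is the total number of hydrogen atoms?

Walk through each heavy atom and fill implicit hydrogens from standard valence (C 4, N 3, O 2, S 2, halogen 1); for lowercase aromatic atoms, an aromatic c carries 1 H when it has two neighbours and 0 H with three, and aromatic n carries 0 H:
  atom 1: O, bond orders sum to 2 (valence 2) → 0 H
  atom 2: C, bond orders sum to 4 (valence 4) → 0 H
  atom 3: O, bond orders sum to 2 (valence 2) → 0 H
  atom 4: C, bond orders sum to 1 (valence 4) → 3 H
  atom 5: aromatic c, 3 neighbours → 0 H
  atom 6: aromatic c, 3 neighbours → 0 H
  atom 7: C, bond orders sum to 4 (valence 4) → 0 H
  atom 8: O, bond orders sum to 1 (valence 2) → 1 H
  atom 9: O, bond orders sum to 2 (valence 2) → 0 H
  atom 10: aromatic c, 3 neighbours → 0 H
  atom 11: C, bond orders sum to 2 (valence 4) → 2 H
  atom 12: C, bond orders sum to 2 (valence 4) → 2 H
  atom 13: C, bond orders sum to 1 (valence 4) → 3 H
  atom 14: aromatic c, 2 neighbours → 1 H
  atom 15: aromatic c, 2 neighbours → 1 H
  atom 16: aromatic c, 2 neighbours → 1 H
Total hydrogens: 14.

14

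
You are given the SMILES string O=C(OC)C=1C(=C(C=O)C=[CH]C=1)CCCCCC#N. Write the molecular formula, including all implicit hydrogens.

C15H17NO3

Walk through each heavy atom and fill implicit hydrogens from standard valence (C 4, N 3, O 2, S 2, halogen 1):
  atom 1: O, bond orders sum to 2 (valence 2) → 0 H
  atom 2: C, bond orders sum to 4 (valence 4) → 0 H
  atom 3: O, bond orders sum to 2 (valence 2) → 0 H
  atom 4: C, bond orders sum to 1 (valence 4) → 3 H
  atom 5: C, bond orders sum to 4 (valence 4) → 0 H
  atom 6: C, bond orders sum to 4 (valence 4) → 0 H
  atom 7: C, bond orders sum to 4 (valence 4) → 0 H
  atom 8: C, bond orders sum to 3 (valence 4) → 1 H
  atom 9: O, bond orders sum to 2 (valence 2) → 0 H
  atom 10: C, bond orders sum to 3 (valence 4) → 1 H
  atom 11: C with explicit H count 1
  atom 12: C, bond orders sum to 3 (valence 4) → 1 H
  atom 13: C, bond orders sum to 2 (valence 4) → 2 H
  atom 14: C, bond orders sum to 2 (valence 4) → 2 H
  atom 15: C, bond orders sum to 2 (valence 4) → 2 H
  atom 16: C, bond orders sum to 2 (valence 4) → 2 H
  atom 17: C, bond orders sum to 2 (valence 4) → 2 H
  atom 18: C, bond orders sum to 4 (valence 4) → 0 H
  atom 19: N, bond orders sum to 3 (valence 3) → 0 H
Totals → C:15, H:17, N:1, O:3.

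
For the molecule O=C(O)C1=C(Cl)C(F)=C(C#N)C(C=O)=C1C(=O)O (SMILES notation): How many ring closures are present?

In SMILES, each pair of matching ring-closure digits denotes one ring-closing bond; the number of such bonds equals the number of independent rings.
Ring-closure bonds here: 1.

1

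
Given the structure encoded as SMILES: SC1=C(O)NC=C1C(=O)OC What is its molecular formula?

C6H7NO3S

Walk through each heavy atom and fill implicit hydrogens from standard valence (C 4, N 3, O 2, S 2, halogen 1):
  atom 1: S, bond orders sum to 1 (valence 2) → 1 H
  atom 2: C, bond orders sum to 4 (valence 4) → 0 H
  atom 3: C, bond orders sum to 4 (valence 4) → 0 H
  atom 4: O, bond orders sum to 1 (valence 2) → 1 H
  atom 5: N, bond orders sum to 2 (valence 3) → 1 H
  atom 6: C, bond orders sum to 3 (valence 4) → 1 H
  atom 7: C, bond orders sum to 4 (valence 4) → 0 H
  atom 8: C, bond orders sum to 4 (valence 4) → 0 H
  atom 9: O, bond orders sum to 2 (valence 2) → 0 H
  atom 10: O, bond orders sum to 2 (valence 2) → 0 H
  atom 11: C, bond orders sum to 1 (valence 4) → 3 H
Totals → C:6, H:7, N:1, O:3, S:1.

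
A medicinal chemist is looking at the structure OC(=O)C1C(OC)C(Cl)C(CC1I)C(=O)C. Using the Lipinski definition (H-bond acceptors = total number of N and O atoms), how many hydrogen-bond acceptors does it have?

N atoms: 0; O atoms: 4.
Lipinski HBA = 0 + 4 = 4.

4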